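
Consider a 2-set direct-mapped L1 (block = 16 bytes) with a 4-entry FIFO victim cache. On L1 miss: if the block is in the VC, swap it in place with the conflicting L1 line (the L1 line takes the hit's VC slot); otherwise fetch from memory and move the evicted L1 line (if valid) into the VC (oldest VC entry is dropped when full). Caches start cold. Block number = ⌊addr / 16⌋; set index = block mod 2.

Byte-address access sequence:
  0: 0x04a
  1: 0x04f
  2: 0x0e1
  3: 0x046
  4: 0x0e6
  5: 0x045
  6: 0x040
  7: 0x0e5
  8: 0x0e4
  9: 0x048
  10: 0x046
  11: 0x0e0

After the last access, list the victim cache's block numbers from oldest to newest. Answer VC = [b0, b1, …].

0: 0x4a (blk 4, set 0) → MISS  vc=[]
1: 0x4f (blk 4, set 0) → L1-HIT  vc=[]
2: 0xe1 (blk 14, set 0) → MISS  vc=[4]
3: 0x46 (blk 4, set 0) → VC-HIT  vc=[14]
4: 0xe6 (blk 14, set 0) → VC-HIT  vc=[4]
5: 0x45 (blk 4, set 0) → VC-HIT  vc=[14]
6: 0x40 (blk 4, set 0) → L1-HIT  vc=[14]
7: 0xe5 (blk 14, set 0) → VC-HIT  vc=[4]
8: 0xe4 (blk 14, set 0) → L1-HIT  vc=[4]
9: 0x48 (blk 4, set 0) → VC-HIT  vc=[14]
10: 0x46 (blk 4, set 0) → L1-HIT  vc=[14]
11: 0xe0 (blk 14, set 0) → VC-HIT  vc=[4]

VC = [4]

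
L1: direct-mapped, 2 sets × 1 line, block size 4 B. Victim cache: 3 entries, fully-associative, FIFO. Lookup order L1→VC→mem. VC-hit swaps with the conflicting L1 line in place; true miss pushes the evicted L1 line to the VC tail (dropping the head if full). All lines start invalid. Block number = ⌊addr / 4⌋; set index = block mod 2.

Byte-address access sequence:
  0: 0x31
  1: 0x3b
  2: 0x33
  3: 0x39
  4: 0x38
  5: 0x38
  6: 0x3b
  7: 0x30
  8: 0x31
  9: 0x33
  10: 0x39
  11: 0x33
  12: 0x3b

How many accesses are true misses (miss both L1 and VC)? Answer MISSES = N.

MISSES = 2

#0 0x31→b12/s0 MISS; vc=[]
#1 0x3b→b14/s0 MISS; vc=[12]
#2 0x33→b12/s0 VC-HIT; vc=[14]
#3 0x39→b14/s0 VC-HIT; vc=[12]
#4 0x38→b14/s0 L1-HIT; vc=[12]
#5 0x38→b14/s0 L1-HIT; vc=[12]
#6 0x3b→b14/s0 L1-HIT; vc=[12]
#7 0x30→b12/s0 VC-HIT; vc=[14]
#8 0x31→b12/s0 L1-HIT; vc=[14]
#9 0x33→b12/s0 L1-HIT; vc=[14]
#10 0x39→b14/s0 VC-HIT; vc=[12]
#11 0x33→b12/s0 VC-HIT; vc=[14]
#12 0x3b→b14/s0 VC-HIT; vc=[12]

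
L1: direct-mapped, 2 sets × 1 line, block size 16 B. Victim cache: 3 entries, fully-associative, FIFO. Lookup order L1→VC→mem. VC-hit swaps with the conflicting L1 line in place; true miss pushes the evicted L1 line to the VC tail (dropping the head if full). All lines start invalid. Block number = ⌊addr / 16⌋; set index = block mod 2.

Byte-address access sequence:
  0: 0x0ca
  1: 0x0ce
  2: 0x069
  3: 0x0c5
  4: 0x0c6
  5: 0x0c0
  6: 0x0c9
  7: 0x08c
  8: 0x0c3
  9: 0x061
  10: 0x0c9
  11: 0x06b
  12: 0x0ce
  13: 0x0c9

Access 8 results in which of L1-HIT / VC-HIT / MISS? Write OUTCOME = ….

0: 0xca (blk 12, set 0) → MISS  vc=[]
1: 0xce (blk 12, set 0) → L1-HIT  vc=[]
2: 0x69 (blk 6, set 0) → MISS  vc=[12]
3: 0xc5 (blk 12, set 0) → VC-HIT  vc=[6]
4: 0xc6 (blk 12, set 0) → L1-HIT  vc=[6]
5: 0xc0 (blk 12, set 0) → L1-HIT  vc=[6]
6: 0xc9 (blk 12, set 0) → L1-HIT  vc=[6]
7: 0x8c (blk 8, set 0) → MISS  vc=[6, 12]
8: 0xc3 (blk 12, set 0) → VC-HIT  vc=[6, 8]
9: 0x61 (blk 6, set 0) → VC-HIT  vc=[12, 8]
10: 0xc9 (blk 12, set 0) → VC-HIT  vc=[6, 8]
11: 0x6b (blk 6, set 0) → VC-HIT  vc=[12, 8]
12: 0xce (blk 12, set 0) → VC-HIT  vc=[6, 8]
13: 0xc9 (blk 12, set 0) → L1-HIT  vc=[6, 8]

OUTCOME = VC-HIT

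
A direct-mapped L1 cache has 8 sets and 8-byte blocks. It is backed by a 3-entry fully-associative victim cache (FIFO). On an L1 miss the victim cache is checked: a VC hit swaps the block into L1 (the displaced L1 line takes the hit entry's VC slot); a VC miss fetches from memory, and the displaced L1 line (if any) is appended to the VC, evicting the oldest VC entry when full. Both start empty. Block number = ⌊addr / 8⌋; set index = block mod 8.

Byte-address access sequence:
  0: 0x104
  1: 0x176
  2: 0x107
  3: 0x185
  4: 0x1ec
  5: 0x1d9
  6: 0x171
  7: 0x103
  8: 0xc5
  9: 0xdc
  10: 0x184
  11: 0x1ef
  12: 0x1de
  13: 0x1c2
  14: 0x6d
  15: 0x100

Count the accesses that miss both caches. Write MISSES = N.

MISSES = 10

  [0] addr=0x104 blk=32 s=0: MISS | VC []
  [1] addr=0x176 blk=46 s=6: MISS | VC []
  [2] addr=0x107 blk=32 s=0: L1-HIT | VC []
  [3] addr=0x185 blk=48 s=0: MISS | VC [32]
  [4] addr=0x1ec blk=61 s=5: MISS | VC [32]
  [5] addr=0x1d9 blk=59 s=3: MISS | VC [32]
  [6] addr=0x171 blk=46 s=6: L1-HIT | VC [32]
  [7] addr=0x103 blk=32 s=0: VC-HIT | VC [48]
  [8] addr=0xc5 blk=24 s=0: MISS | VC [48, 32]
  [9] addr=0xdc blk=27 s=3: MISS | VC [48, 32, 59]
  [10] addr=0x184 blk=48 s=0: VC-HIT | VC [24, 32, 59]
  [11] addr=0x1ef blk=61 s=5: L1-HIT | VC [24, 32, 59]
  [12] addr=0x1de blk=59 s=3: VC-HIT | VC [24, 32, 27]
  [13] addr=0x1c2 blk=56 s=0: MISS | VC [32, 27, 48]
  [14] addr=0x6d blk=13 s=5: MISS | VC [27, 48, 61]
  [15] addr=0x100 blk=32 s=0: MISS | VC [48, 61, 56]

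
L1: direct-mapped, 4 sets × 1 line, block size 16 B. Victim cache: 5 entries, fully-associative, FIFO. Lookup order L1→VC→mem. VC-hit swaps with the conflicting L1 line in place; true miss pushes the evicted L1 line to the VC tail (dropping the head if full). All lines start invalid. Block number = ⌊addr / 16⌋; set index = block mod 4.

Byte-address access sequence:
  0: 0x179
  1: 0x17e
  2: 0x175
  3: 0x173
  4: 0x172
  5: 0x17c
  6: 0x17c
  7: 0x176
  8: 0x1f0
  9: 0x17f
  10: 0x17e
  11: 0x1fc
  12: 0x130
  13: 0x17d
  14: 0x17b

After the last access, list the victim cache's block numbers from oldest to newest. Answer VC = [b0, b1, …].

VC = [19, 31]

#0 0x179→b23/s3 MISS; vc=[]
#1 0x17e→b23/s3 L1-HIT; vc=[]
#2 0x175→b23/s3 L1-HIT; vc=[]
#3 0x173→b23/s3 L1-HIT; vc=[]
#4 0x172→b23/s3 L1-HIT; vc=[]
#5 0x17c→b23/s3 L1-HIT; vc=[]
#6 0x17c→b23/s3 L1-HIT; vc=[]
#7 0x176→b23/s3 L1-HIT; vc=[]
#8 0x1f0→b31/s3 MISS; vc=[23]
#9 0x17f→b23/s3 VC-HIT; vc=[31]
#10 0x17e→b23/s3 L1-HIT; vc=[31]
#11 0x1fc→b31/s3 VC-HIT; vc=[23]
#12 0x130→b19/s3 MISS; vc=[23,31]
#13 0x17d→b23/s3 VC-HIT; vc=[19,31]
#14 0x17b→b23/s3 L1-HIT; vc=[19,31]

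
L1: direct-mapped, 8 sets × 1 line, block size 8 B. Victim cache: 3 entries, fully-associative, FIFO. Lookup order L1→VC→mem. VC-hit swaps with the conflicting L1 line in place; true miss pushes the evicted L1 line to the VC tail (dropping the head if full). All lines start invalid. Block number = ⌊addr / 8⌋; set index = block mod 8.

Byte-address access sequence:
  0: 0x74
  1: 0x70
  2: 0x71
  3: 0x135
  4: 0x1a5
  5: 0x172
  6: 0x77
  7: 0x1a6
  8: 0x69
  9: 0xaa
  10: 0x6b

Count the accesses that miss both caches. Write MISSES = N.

MISSES = 6

#0 0x74→b14/s6 MISS; vc=[]
#1 0x70→b14/s6 L1-HIT; vc=[]
#2 0x71→b14/s6 L1-HIT; vc=[]
#3 0x135→b38/s6 MISS; vc=[14]
#4 0x1a5→b52/s4 MISS; vc=[14]
#5 0x172→b46/s6 MISS; vc=[14,38]
#6 0x77→b14/s6 VC-HIT; vc=[46,38]
#7 0x1a6→b52/s4 L1-HIT; vc=[46,38]
#8 0x69→b13/s5 MISS; vc=[46,38]
#9 0xaa→b21/s5 MISS; vc=[46,38,13]
#10 0x6b→b13/s5 VC-HIT; vc=[46,38,21]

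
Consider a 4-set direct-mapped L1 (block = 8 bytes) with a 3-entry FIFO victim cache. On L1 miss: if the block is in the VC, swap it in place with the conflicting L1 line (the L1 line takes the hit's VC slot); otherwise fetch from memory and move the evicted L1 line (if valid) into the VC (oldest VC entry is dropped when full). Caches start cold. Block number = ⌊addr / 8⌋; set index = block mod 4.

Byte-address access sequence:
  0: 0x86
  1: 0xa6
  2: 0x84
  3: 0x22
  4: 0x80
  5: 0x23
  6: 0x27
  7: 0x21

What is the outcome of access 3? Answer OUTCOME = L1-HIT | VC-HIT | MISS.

#0 0x86→b16/s0 MISS; vc=[]
#1 0xa6→b20/s0 MISS; vc=[16]
#2 0x84→b16/s0 VC-HIT; vc=[20]
#3 0x22→b4/s0 MISS; vc=[20,16]
#4 0x80→b16/s0 VC-HIT; vc=[20,4]
#5 0x23→b4/s0 VC-HIT; vc=[20,16]
#6 0x27→b4/s0 L1-HIT; vc=[20,16]
#7 0x21→b4/s0 L1-HIT; vc=[20,16]

OUTCOME = MISS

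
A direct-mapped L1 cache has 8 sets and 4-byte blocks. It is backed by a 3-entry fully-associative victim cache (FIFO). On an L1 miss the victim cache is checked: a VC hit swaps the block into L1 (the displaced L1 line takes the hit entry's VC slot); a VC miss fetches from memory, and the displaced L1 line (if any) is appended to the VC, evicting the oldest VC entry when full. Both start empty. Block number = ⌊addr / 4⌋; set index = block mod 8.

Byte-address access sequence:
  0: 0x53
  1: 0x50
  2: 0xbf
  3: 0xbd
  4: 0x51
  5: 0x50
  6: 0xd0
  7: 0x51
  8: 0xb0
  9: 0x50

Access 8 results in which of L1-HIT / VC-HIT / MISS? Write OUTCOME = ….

0: 0x53 (blk 20, set 4) → MISS  vc=[]
1: 0x50 (blk 20, set 4) → L1-HIT  vc=[]
2: 0xbf (blk 47, set 7) → MISS  vc=[]
3: 0xbd (blk 47, set 7) → L1-HIT  vc=[]
4: 0x51 (blk 20, set 4) → L1-HIT  vc=[]
5: 0x50 (blk 20, set 4) → L1-HIT  vc=[]
6: 0xd0 (blk 52, set 4) → MISS  vc=[20]
7: 0x51 (blk 20, set 4) → VC-HIT  vc=[52]
8: 0xb0 (blk 44, set 4) → MISS  vc=[52, 20]
9: 0x50 (blk 20, set 4) → VC-HIT  vc=[52, 44]

OUTCOME = MISS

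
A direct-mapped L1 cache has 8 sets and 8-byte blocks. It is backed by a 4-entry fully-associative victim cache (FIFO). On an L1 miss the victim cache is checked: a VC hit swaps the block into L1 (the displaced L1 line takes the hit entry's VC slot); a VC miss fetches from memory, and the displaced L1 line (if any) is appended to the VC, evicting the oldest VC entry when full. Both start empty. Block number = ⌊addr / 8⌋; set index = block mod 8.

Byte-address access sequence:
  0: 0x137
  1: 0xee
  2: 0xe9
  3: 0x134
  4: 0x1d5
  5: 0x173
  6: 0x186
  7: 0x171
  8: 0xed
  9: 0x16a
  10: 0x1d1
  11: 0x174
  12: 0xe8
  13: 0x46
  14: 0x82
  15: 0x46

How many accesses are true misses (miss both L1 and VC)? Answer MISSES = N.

0: 0x137 (blk 38, set 6) → MISS  vc=[]
1: 0xee (blk 29, set 5) → MISS  vc=[]
2: 0xe9 (blk 29, set 5) → L1-HIT  vc=[]
3: 0x134 (blk 38, set 6) → L1-HIT  vc=[]
4: 0x1d5 (blk 58, set 2) → MISS  vc=[]
5: 0x173 (blk 46, set 6) → MISS  vc=[38]
6: 0x186 (blk 48, set 0) → MISS  vc=[38]
7: 0x171 (blk 46, set 6) → L1-HIT  vc=[38]
8: 0xed (blk 29, set 5) → L1-HIT  vc=[38]
9: 0x16a (blk 45, set 5) → MISS  vc=[38, 29]
10: 0x1d1 (blk 58, set 2) → L1-HIT  vc=[38, 29]
11: 0x174 (blk 46, set 6) → L1-HIT  vc=[38, 29]
12: 0xe8 (blk 29, set 5) → VC-HIT  vc=[38, 45]
13: 0x46 (blk 8, set 0) → MISS  vc=[38, 45, 48]
14: 0x82 (blk 16, set 0) → MISS  vc=[38, 45, 48, 8]
15: 0x46 (blk 8, set 0) → VC-HIT  vc=[38, 45, 48, 16]

MISSES = 8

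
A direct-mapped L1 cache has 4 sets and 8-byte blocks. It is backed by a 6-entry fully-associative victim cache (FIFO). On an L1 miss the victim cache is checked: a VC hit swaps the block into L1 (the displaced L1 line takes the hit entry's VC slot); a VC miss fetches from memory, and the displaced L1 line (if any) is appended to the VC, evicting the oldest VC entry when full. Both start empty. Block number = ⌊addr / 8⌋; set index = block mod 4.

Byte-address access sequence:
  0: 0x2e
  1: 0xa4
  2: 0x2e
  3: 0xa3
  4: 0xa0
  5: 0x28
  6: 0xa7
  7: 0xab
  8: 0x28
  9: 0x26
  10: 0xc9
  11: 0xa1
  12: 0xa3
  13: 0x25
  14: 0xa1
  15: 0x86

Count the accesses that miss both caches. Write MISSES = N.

  [0] addr=0x2e blk=5 s=1: MISS | VC []
  [1] addr=0xa4 blk=20 s=0: MISS | VC []
  [2] addr=0x2e blk=5 s=1: L1-HIT | VC []
  [3] addr=0xa3 blk=20 s=0: L1-HIT | VC []
  [4] addr=0xa0 blk=20 s=0: L1-HIT | VC []
  [5] addr=0x28 blk=5 s=1: L1-HIT | VC []
  [6] addr=0xa7 blk=20 s=0: L1-HIT | VC []
  [7] addr=0xab blk=21 s=1: MISS | VC [5]
  [8] addr=0x28 blk=5 s=1: VC-HIT | VC [21]
  [9] addr=0x26 blk=4 s=0: MISS | VC [21, 20]
  [10] addr=0xc9 blk=25 s=1: MISS | VC [21, 20, 5]
  [11] addr=0xa1 blk=20 s=0: VC-HIT | VC [21, 4, 5]
  [12] addr=0xa3 blk=20 s=0: L1-HIT | VC [21, 4, 5]
  [13] addr=0x25 blk=4 s=0: VC-HIT | VC [21, 20, 5]
  [14] addr=0xa1 blk=20 s=0: VC-HIT | VC [21, 4, 5]
  [15] addr=0x86 blk=16 s=0: MISS | VC [21, 4, 5, 20]

MISSES = 6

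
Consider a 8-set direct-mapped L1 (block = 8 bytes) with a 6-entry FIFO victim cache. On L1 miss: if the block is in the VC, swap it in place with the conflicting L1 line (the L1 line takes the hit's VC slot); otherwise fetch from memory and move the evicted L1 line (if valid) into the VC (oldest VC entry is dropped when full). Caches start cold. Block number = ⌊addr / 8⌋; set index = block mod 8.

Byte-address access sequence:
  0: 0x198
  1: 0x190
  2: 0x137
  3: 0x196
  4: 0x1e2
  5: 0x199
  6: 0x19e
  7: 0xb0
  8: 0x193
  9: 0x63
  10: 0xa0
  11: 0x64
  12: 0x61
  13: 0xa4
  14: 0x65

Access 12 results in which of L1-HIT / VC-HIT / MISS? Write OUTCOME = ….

0: 0x198 (blk 51, set 3) → MISS  vc=[]
1: 0x190 (blk 50, set 2) → MISS  vc=[]
2: 0x137 (blk 38, set 6) → MISS  vc=[]
3: 0x196 (blk 50, set 2) → L1-HIT  vc=[]
4: 0x1e2 (blk 60, set 4) → MISS  vc=[]
5: 0x199 (blk 51, set 3) → L1-HIT  vc=[]
6: 0x19e (blk 51, set 3) → L1-HIT  vc=[]
7: 0xb0 (blk 22, set 6) → MISS  vc=[38]
8: 0x193 (blk 50, set 2) → L1-HIT  vc=[38]
9: 0x63 (blk 12, set 4) → MISS  vc=[38, 60]
10: 0xa0 (blk 20, set 4) → MISS  vc=[38, 60, 12]
11: 0x64 (blk 12, set 4) → VC-HIT  vc=[38, 60, 20]
12: 0x61 (blk 12, set 4) → L1-HIT  vc=[38, 60, 20]
13: 0xa4 (blk 20, set 4) → VC-HIT  vc=[38, 60, 12]
14: 0x65 (blk 12, set 4) → VC-HIT  vc=[38, 60, 20]

OUTCOME = L1-HIT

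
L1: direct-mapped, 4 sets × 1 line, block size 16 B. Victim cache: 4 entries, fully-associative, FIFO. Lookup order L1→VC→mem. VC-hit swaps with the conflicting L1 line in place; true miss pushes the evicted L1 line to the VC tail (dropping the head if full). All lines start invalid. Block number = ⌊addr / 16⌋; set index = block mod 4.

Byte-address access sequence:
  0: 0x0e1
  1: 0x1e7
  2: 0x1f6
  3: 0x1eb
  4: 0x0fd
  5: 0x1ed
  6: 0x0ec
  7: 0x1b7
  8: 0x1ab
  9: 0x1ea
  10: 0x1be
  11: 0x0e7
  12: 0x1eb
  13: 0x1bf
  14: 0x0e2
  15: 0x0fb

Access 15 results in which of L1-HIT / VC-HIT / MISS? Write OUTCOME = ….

0: 0xe1 (blk 14, set 2) → MISS  vc=[]
1: 0x1e7 (blk 30, set 2) → MISS  vc=[14]
2: 0x1f6 (blk 31, set 3) → MISS  vc=[14]
3: 0x1eb (blk 30, set 2) → L1-HIT  vc=[14]
4: 0xfd (blk 15, set 3) → MISS  vc=[14, 31]
5: 0x1ed (blk 30, set 2) → L1-HIT  vc=[14, 31]
6: 0xec (blk 14, set 2) → VC-HIT  vc=[30, 31]
7: 0x1b7 (blk 27, set 3) → MISS  vc=[30, 31, 15]
8: 0x1ab (blk 26, set 2) → MISS  vc=[30, 31, 15, 14]
9: 0x1ea (blk 30, set 2) → VC-HIT  vc=[26, 31, 15, 14]
10: 0x1be (blk 27, set 3) → L1-HIT  vc=[26, 31, 15, 14]
11: 0xe7 (blk 14, set 2) → VC-HIT  vc=[26, 31, 15, 30]
12: 0x1eb (blk 30, set 2) → VC-HIT  vc=[26, 31, 15, 14]
13: 0x1bf (blk 27, set 3) → L1-HIT  vc=[26, 31, 15, 14]
14: 0xe2 (blk 14, set 2) → VC-HIT  vc=[26, 31, 15, 30]
15: 0xfb (blk 15, set 3) → VC-HIT  vc=[26, 31, 27, 30]

OUTCOME = VC-HIT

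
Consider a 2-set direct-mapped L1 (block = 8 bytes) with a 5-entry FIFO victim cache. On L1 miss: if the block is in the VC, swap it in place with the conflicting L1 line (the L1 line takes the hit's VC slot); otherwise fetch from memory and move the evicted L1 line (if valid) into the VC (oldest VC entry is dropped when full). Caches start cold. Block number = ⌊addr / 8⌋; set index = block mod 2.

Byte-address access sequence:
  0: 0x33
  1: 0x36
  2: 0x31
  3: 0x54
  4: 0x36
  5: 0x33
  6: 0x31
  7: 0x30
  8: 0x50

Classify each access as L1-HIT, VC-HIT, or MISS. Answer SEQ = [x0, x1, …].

  [0] addr=0x33 blk=6 s=0: MISS | VC []
  [1] addr=0x36 blk=6 s=0: L1-HIT | VC []
  [2] addr=0x31 blk=6 s=0: L1-HIT | VC []
  [3] addr=0x54 blk=10 s=0: MISS | VC [6]
  [4] addr=0x36 blk=6 s=0: VC-HIT | VC [10]
  [5] addr=0x33 blk=6 s=0: L1-HIT | VC [10]
  [6] addr=0x31 blk=6 s=0: L1-HIT | VC [10]
  [7] addr=0x30 blk=6 s=0: L1-HIT | VC [10]
  [8] addr=0x50 blk=10 s=0: VC-HIT | VC [6]

SEQ = [MISS, L1-HIT, L1-HIT, MISS, VC-HIT, L1-HIT, L1-HIT, L1-HIT, VC-HIT]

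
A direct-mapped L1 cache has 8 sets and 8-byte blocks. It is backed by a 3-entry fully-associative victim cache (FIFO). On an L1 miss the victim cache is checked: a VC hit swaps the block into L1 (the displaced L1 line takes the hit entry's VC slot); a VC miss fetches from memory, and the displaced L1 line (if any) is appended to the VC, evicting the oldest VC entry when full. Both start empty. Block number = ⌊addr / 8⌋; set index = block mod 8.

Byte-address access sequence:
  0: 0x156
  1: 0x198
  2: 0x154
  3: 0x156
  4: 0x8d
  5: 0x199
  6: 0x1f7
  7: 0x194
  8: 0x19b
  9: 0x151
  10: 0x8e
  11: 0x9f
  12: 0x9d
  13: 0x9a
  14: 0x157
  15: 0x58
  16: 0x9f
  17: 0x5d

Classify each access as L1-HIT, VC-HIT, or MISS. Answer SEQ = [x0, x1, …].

SEQ = [MISS, MISS, L1-HIT, L1-HIT, MISS, L1-HIT, MISS, MISS, L1-HIT, VC-HIT, L1-HIT, MISS, L1-HIT, L1-HIT, L1-HIT, MISS, VC-HIT, VC-HIT]

#0 0x156→b42/s2 MISS; vc=[]
#1 0x198→b51/s3 MISS; vc=[]
#2 0x154→b42/s2 L1-HIT; vc=[]
#3 0x156→b42/s2 L1-HIT; vc=[]
#4 0x8d→b17/s1 MISS; vc=[]
#5 0x199→b51/s3 L1-HIT; vc=[]
#6 0x1f7→b62/s6 MISS; vc=[]
#7 0x194→b50/s2 MISS; vc=[42]
#8 0x19b→b51/s3 L1-HIT; vc=[42]
#9 0x151→b42/s2 VC-HIT; vc=[50]
#10 0x8e→b17/s1 L1-HIT; vc=[50]
#11 0x9f→b19/s3 MISS; vc=[50,51]
#12 0x9d→b19/s3 L1-HIT; vc=[50,51]
#13 0x9a→b19/s3 L1-HIT; vc=[50,51]
#14 0x157→b42/s2 L1-HIT; vc=[50,51]
#15 0x58→b11/s3 MISS; vc=[50,51,19]
#16 0x9f→b19/s3 VC-HIT; vc=[50,51,11]
#17 0x5d→b11/s3 VC-HIT; vc=[50,51,19]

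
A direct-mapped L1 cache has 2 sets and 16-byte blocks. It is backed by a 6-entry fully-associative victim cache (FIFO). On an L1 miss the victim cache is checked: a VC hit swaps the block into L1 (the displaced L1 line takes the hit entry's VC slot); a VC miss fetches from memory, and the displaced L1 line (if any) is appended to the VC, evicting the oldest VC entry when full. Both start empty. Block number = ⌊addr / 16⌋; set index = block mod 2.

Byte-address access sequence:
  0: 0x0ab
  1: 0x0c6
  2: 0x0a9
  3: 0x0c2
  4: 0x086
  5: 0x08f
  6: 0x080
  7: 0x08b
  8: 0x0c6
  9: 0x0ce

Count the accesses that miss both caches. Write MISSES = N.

MISSES = 3

#0 0xab→b10/s0 MISS; vc=[]
#1 0xc6→b12/s0 MISS; vc=[10]
#2 0xa9→b10/s0 VC-HIT; vc=[12]
#3 0xc2→b12/s0 VC-HIT; vc=[10]
#4 0x86→b8/s0 MISS; vc=[10,12]
#5 0x8f→b8/s0 L1-HIT; vc=[10,12]
#6 0x80→b8/s0 L1-HIT; vc=[10,12]
#7 0x8b→b8/s0 L1-HIT; vc=[10,12]
#8 0xc6→b12/s0 VC-HIT; vc=[10,8]
#9 0xce→b12/s0 L1-HIT; vc=[10,8]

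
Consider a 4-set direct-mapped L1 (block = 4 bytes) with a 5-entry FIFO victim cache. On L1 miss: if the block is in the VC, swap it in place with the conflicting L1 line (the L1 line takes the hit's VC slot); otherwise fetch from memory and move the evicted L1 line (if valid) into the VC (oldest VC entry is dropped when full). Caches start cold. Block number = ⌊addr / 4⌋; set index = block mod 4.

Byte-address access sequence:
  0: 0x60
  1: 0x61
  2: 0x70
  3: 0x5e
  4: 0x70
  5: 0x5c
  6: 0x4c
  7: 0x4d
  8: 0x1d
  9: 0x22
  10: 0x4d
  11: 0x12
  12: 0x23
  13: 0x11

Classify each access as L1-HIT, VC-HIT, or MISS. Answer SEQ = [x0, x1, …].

SEQ = [MISS, L1-HIT, MISS, MISS, L1-HIT, L1-HIT, MISS, L1-HIT, MISS, MISS, VC-HIT, MISS, VC-HIT, VC-HIT]

  [0] addr=0x60 blk=24 s=0: MISS | VC []
  [1] addr=0x61 blk=24 s=0: L1-HIT | VC []
  [2] addr=0x70 blk=28 s=0: MISS | VC [24]
  [3] addr=0x5e blk=23 s=3: MISS | VC [24]
  [4] addr=0x70 blk=28 s=0: L1-HIT | VC [24]
  [5] addr=0x5c blk=23 s=3: L1-HIT | VC [24]
  [6] addr=0x4c blk=19 s=3: MISS | VC [24, 23]
  [7] addr=0x4d blk=19 s=3: L1-HIT | VC [24, 23]
  [8] addr=0x1d blk=7 s=3: MISS | VC [24, 23, 19]
  [9] addr=0x22 blk=8 s=0: MISS | VC [24, 23, 19, 28]
  [10] addr=0x4d blk=19 s=3: VC-HIT | VC [24, 23, 7, 28]
  [11] addr=0x12 blk=4 s=0: MISS | VC [24, 23, 7, 28, 8]
  [12] addr=0x23 blk=8 s=0: VC-HIT | VC [24, 23, 7, 28, 4]
  [13] addr=0x11 blk=4 s=0: VC-HIT | VC [24, 23, 7, 28, 8]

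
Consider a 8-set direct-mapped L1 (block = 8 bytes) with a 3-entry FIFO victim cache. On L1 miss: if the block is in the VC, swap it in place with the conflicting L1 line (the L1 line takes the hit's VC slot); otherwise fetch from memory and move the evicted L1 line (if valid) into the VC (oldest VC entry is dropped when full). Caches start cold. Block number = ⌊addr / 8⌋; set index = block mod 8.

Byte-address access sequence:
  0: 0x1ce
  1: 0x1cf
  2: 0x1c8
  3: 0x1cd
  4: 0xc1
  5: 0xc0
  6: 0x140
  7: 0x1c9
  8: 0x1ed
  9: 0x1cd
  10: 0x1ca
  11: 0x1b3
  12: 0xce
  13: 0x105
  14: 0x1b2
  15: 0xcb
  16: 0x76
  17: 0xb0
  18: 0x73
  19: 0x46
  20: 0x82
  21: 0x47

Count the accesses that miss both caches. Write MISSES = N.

0: 0x1ce (blk 57, set 1) → MISS  vc=[]
1: 0x1cf (blk 57, set 1) → L1-HIT  vc=[]
2: 0x1c8 (blk 57, set 1) → L1-HIT  vc=[]
3: 0x1cd (blk 57, set 1) → L1-HIT  vc=[]
4: 0xc1 (blk 24, set 0) → MISS  vc=[]
5: 0xc0 (blk 24, set 0) → L1-HIT  vc=[]
6: 0x140 (blk 40, set 0) → MISS  vc=[24]
7: 0x1c9 (blk 57, set 1) → L1-HIT  vc=[24]
8: 0x1ed (blk 61, set 5) → MISS  vc=[24]
9: 0x1cd (blk 57, set 1) → L1-HIT  vc=[24]
10: 0x1ca (blk 57, set 1) → L1-HIT  vc=[24]
11: 0x1b3 (blk 54, set 6) → MISS  vc=[24]
12: 0xce (blk 25, set 1) → MISS  vc=[24, 57]
13: 0x105 (blk 32, set 0) → MISS  vc=[24, 57, 40]
14: 0x1b2 (blk 54, set 6) → L1-HIT  vc=[24, 57, 40]
15: 0xcb (blk 25, set 1) → L1-HIT  vc=[24, 57, 40]
16: 0x76 (blk 14, set 6) → MISS  vc=[57, 40, 54]
17: 0xb0 (blk 22, set 6) → MISS  vc=[40, 54, 14]
18: 0x73 (blk 14, set 6) → VC-HIT  vc=[40, 54, 22]
19: 0x46 (blk 8, set 0) → MISS  vc=[54, 22, 32]
20: 0x82 (blk 16, set 0) → MISS  vc=[22, 32, 8]
21: 0x47 (blk 8, set 0) → VC-HIT  vc=[22, 32, 16]

MISSES = 11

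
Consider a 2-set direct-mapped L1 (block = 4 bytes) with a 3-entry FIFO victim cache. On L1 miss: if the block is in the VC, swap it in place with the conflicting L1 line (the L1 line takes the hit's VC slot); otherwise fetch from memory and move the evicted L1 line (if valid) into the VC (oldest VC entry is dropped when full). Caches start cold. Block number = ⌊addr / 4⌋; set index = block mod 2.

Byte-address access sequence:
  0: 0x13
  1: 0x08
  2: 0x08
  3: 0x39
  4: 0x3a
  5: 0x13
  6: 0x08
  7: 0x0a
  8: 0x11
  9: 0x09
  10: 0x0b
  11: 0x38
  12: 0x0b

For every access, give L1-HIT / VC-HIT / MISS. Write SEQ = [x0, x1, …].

SEQ = [MISS, MISS, L1-HIT, MISS, L1-HIT, VC-HIT, VC-HIT, L1-HIT, VC-HIT, VC-HIT, L1-HIT, VC-HIT, VC-HIT]

#0 0x13→b4/s0 MISS; vc=[]
#1 0x8→b2/s0 MISS; vc=[4]
#2 0x8→b2/s0 L1-HIT; vc=[4]
#3 0x39→b14/s0 MISS; vc=[4,2]
#4 0x3a→b14/s0 L1-HIT; vc=[4,2]
#5 0x13→b4/s0 VC-HIT; vc=[14,2]
#6 0x8→b2/s0 VC-HIT; vc=[14,4]
#7 0xa→b2/s0 L1-HIT; vc=[14,4]
#8 0x11→b4/s0 VC-HIT; vc=[14,2]
#9 0x9→b2/s0 VC-HIT; vc=[14,4]
#10 0xb→b2/s0 L1-HIT; vc=[14,4]
#11 0x38→b14/s0 VC-HIT; vc=[2,4]
#12 0xb→b2/s0 VC-HIT; vc=[14,4]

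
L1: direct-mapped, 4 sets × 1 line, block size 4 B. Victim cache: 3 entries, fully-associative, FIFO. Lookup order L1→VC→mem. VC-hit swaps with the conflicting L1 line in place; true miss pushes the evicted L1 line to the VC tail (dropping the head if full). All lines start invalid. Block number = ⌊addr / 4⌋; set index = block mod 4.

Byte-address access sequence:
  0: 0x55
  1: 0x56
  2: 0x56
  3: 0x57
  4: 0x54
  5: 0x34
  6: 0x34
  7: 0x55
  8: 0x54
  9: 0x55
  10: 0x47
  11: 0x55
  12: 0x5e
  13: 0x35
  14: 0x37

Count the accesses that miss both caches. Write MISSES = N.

MISSES = 4

#0 0x55→b21/s1 MISS; vc=[]
#1 0x56→b21/s1 L1-HIT; vc=[]
#2 0x56→b21/s1 L1-HIT; vc=[]
#3 0x57→b21/s1 L1-HIT; vc=[]
#4 0x54→b21/s1 L1-HIT; vc=[]
#5 0x34→b13/s1 MISS; vc=[21]
#6 0x34→b13/s1 L1-HIT; vc=[21]
#7 0x55→b21/s1 VC-HIT; vc=[13]
#8 0x54→b21/s1 L1-HIT; vc=[13]
#9 0x55→b21/s1 L1-HIT; vc=[13]
#10 0x47→b17/s1 MISS; vc=[13,21]
#11 0x55→b21/s1 VC-HIT; vc=[13,17]
#12 0x5e→b23/s3 MISS; vc=[13,17]
#13 0x35→b13/s1 VC-HIT; vc=[21,17]
#14 0x37→b13/s1 L1-HIT; vc=[21,17]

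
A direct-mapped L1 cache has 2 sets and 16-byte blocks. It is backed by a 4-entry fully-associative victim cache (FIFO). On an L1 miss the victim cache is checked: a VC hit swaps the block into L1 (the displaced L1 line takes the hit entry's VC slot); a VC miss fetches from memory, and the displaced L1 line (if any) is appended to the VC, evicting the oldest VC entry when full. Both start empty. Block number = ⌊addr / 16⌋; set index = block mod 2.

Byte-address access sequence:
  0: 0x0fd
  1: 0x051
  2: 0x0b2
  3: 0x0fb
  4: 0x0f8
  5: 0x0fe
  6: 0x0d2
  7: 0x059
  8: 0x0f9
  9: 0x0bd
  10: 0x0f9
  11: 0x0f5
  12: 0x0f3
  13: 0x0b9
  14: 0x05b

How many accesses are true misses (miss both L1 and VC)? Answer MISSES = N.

MISSES = 4

0: 0xfd (blk 15, set 1) → MISS  vc=[]
1: 0x51 (blk 5, set 1) → MISS  vc=[15]
2: 0xb2 (blk 11, set 1) → MISS  vc=[15, 5]
3: 0xfb (blk 15, set 1) → VC-HIT  vc=[11, 5]
4: 0xf8 (blk 15, set 1) → L1-HIT  vc=[11, 5]
5: 0xfe (blk 15, set 1) → L1-HIT  vc=[11, 5]
6: 0xd2 (blk 13, set 1) → MISS  vc=[11, 5, 15]
7: 0x59 (blk 5, set 1) → VC-HIT  vc=[11, 13, 15]
8: 0xf9 (blk 15, set 1) → VC-HIT  vc=[11, 13, 5]
9: 0xbd (blk 11, set 1) → VC-HIT  vc=[15, 13, 5]
10: 0xf9 (blk 15, set 1) → VC-HIT  vc=[11, 13, 5]
11: 0xf5 (blk 15, set 1) → L1-HIT  vc=[11, 13, 5]
12: 0xf3 (blk 15, set 1) → L1-HIT  vc=[11, 13, 5]
13: 0xb9 (blk 11, set 1) → VC-HIT  vc=[15, 13, 5]
14: 0x5b (blk 5, set 1) → VC-HIT  vc=[15, 13, 11]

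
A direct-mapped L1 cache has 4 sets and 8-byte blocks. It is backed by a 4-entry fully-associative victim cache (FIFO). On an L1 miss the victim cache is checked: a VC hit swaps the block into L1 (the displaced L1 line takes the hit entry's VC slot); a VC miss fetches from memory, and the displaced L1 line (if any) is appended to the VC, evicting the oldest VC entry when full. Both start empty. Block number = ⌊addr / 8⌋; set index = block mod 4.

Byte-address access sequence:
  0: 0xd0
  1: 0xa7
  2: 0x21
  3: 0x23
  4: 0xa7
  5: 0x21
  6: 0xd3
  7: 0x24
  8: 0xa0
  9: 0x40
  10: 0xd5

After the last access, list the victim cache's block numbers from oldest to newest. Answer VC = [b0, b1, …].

#0 0xd0→b26/s2 MISS; vc=[]
#1 0xa7→b20/s0 MISS; vc=[]
#2 0x21→b4/s0 MISS; vc=[20]
#3 0x23→b4/s0 L1-HIT; vc=[20]
#4 0xa7→b20/s0 VC-HIT; vc=[4]
#5 0x21→b4/s0 VC-HIT; vc=[20]
#6 0xd3→b26/s2 L1-HIT; vc=[20]
#7 0x24→b4/s0 L1-HIT; vc=[20]
#8 0xa0→b20/s0 VC-HIT; vc=[4]
#9 0x40→b8/s0 MISS; vc=[4,20]
#10 0xd5→b26/s2 L1-HIT; vc=[4,20]

VC = [4, 20]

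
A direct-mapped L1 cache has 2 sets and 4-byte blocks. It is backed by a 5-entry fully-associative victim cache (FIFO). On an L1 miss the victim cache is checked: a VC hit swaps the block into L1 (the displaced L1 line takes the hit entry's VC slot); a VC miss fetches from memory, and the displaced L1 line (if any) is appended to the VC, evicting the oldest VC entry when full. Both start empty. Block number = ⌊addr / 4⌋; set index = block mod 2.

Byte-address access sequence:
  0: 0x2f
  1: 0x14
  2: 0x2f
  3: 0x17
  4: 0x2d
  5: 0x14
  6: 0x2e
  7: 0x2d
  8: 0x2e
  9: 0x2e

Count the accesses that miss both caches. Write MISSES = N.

#0 0x2f→b11/s1 MISS; vc=[]
#1 0x14→b5/s1 MISS; vc=[11]
#2 0x2f→b11/s1 VC-HIT; vc=[5]
#3 0x17→b5/s1 VC-HIT; vc=[11]
#4 0x2d→b11/s1 VC-HIT; vc=[5]
#5 0x14→b5/s1 VC-HIT; vc=[11]
#6 0x2e→b11/s1 VC-HIT; vc=[5]
#7 0x2d→b11/s1 L1-HIT; vc=[5]
#8 0x2e→b11/s1 L1-HIT; vc=[5]
#9 0x2e→b11/s1 L1-HIT; vc=[5]

MISSES = 2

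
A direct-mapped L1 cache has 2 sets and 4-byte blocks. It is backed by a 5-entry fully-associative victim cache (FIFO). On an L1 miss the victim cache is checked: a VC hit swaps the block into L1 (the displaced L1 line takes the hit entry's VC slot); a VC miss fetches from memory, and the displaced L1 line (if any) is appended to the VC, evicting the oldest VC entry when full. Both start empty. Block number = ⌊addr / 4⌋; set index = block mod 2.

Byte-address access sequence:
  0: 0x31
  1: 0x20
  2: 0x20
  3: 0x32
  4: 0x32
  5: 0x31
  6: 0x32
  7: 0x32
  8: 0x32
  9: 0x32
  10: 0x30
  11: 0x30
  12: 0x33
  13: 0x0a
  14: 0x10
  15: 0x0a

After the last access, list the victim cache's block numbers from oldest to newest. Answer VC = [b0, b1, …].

#0 0x31→b12/s0 MISS; vc=[]
#1 0x20→b8/s0 MISS; vc=[12]
#2 0x20→b8/s0 L1-HIT; vc=[12]
#3 0x32→b12/s0 VC-HIT; vc=[8]
#4 0x32→b12/s0 L1-HIT; vc=[8]
#5 0x31→b12/s0 L1-HIT; vc=[8]
#6 0x32→b12/s0 L1-HIT; vc=[8]
#7 0x32→b12/s0 L1-HIT; vc=[8]
#8 0x32→b12/s0 L1-HIT; vc=[8]
#9 0x32→b12/s0 L1-HIT; vc=[8]
#10 0x30→b12/s0 L1-HIT; vc=[8]
#11 0x30→b12/s0 L1-HIT; vc=[8]
#12 0x33→b12/s0 L1-HIT; vc=[8]
#13 0xa→b2/s0 MISS; vc=[8,12]
#14 0x10→b4/s0 MISS; vc=[8,12,2]
#15 0xa→b2/s0 VC-HIT; vc=[8,12,4]

VC = [8, 12, 4]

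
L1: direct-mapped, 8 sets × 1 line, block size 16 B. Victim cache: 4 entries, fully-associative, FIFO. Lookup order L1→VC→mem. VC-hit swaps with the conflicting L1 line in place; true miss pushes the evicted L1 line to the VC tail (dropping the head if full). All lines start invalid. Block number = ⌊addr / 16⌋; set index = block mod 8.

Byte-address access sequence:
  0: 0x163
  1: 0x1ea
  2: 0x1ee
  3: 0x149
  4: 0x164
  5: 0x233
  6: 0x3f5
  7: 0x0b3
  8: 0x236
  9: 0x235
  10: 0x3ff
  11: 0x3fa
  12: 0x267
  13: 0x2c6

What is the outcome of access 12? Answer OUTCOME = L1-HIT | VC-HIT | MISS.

  [0] addr=0x163 blk=22 s=6: MISS | VC []
  [1] addr=0x1ea blk=30 s=6: MISS | VC [22]
  [2] addr=0x1ee blk=30 s=6: L1-HIT | VC [22]
  [3] addr=0x149 blk=20 s=4: MISS | VC [22]
  [4] addr=0x164 blk=22 s=6: VC-HIT | VC [30]
  [5] addr=0x233 blk=35 s=3: MISS | VC [30]
  [6] addr=0x3f5 blk=63 s=7: MISS | VC [30]
  [7] addr=0xb3 blk=11 s=3: MISS | VC [30, 35]
  [8] addr=0x236 blk=35 s=3: VC-HIT | VC [30, 11]
  [9] addr=0x235 blk=35 s=3: L1-HIT | VC [30, 11]
  [10] addr=0x3ff blk=63 s=7: L1-HIT | VC [30, 11]
  [11] addr=0x3fa blk=63 s=7: L1-HIT | VC [30, 11]
  [12] addr=0x267 blk=38 s=6: MISS | VC [30, 11, 22]
  [13] addr=0x2c6 blk=44 s=4: MISS | VC [30, 11, 22, 20]

OUTCOME = MISS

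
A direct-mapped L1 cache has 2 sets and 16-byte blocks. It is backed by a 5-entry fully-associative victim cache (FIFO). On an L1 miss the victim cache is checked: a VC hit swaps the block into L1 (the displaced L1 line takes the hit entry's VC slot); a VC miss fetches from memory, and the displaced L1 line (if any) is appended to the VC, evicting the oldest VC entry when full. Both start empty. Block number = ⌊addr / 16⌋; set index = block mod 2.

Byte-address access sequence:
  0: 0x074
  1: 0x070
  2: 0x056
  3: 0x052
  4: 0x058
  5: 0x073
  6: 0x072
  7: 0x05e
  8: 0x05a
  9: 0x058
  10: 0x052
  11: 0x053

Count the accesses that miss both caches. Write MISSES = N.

  [0] addr=0x74 blk=7 s=1: MISS | VC []
  [1] addr=0x70 blk=7 s=1: L1-HIT | VC []
  [2] addr=0x56 blk=5 s=1: MISS | VC [7]
  [3] addr=0x52 blk=5 s=1: L1-HIT | VC [7]
  [4] addr=0x58 blk=5 s=1: L1-HIT | VC [7]
  [5] addr=0x73 blk=7 s=1: VC-HIT | VC [5]
  [6] addr=0x72 blk=7 s=1: L1-HIT | VC [5]
  [7] addr=0x5e blk=5 s=1: VC-HIT | VC [7]
  [8] addr=0x5a blk=5 s=1: L1-HIT | VC [7]
  [9] addr=0x58 blk=5 s=1: L1-HIT | VC [7]
  [10] addr=0x52 blk=5 s=1: L1-HIT | VC [7]
  [11] addr=0x53 blk=5 s=1: L1-HIT | VC [7]

MISSES = 2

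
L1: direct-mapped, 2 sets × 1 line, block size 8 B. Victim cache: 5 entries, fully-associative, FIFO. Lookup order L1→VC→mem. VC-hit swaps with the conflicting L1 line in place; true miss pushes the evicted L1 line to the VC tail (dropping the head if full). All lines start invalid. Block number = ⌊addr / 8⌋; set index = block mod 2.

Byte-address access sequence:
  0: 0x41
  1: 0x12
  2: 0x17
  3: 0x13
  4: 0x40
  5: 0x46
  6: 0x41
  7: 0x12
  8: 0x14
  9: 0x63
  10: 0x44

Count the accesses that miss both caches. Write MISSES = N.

MISSES = 3

  [0] addr=0x41 blk=8 s=0: MISS | VC []
  [1] addr=0x12 blk=2 s=0: MISS | VC [8]
  [2] addr=0x17 blk=2 s=0: L1-HIT | VC [8]
  [3] addr=0x13 blk=2 s=0: L1-HIT | VC [8]
  [4] addr=0x40 blk=8 s=0: VC-HIT | VC [2]
  [5] addr=0x46 blk=8 s=0: L1-HIT | VC [2]
  [6] addr=0x41 blk=8 s=0: L1-HIT | VC [2]
  [7] addr=0x12 blk=2 s=0: VC-HIT | VC [8]
  [8] addr=0x14 blk=2 s=0: L1-HIT | VC [8]
  [9] addr=0x63 blk=12 s=0: MISS | VC [8, 2]
  [10] addr=0x44 blk=8 s=0: VC-HIT | VC [12, 2]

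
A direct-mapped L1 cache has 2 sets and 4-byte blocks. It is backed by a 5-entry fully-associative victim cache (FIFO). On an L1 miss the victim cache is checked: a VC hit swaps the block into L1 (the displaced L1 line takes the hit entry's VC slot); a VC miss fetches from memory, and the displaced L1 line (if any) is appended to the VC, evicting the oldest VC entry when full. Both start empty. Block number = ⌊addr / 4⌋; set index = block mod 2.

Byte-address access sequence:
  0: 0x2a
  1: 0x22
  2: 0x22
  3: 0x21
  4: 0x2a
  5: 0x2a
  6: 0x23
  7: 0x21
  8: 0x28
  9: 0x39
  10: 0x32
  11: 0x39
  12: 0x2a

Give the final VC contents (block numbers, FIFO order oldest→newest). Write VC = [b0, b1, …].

VC = [8, 14, 12]

0: 0x2a (blk 10, set 0) → MISS  vc=[]
1: 0x22 (blk 8, set 0) → MISS  vc=[10]
2: 0x22 (blk 8, set 0) → L1-HIT  vc=[10]
3: 0x21 (blk 8, set 0) → L1-HIT  vc=[10]
4: 0x2a (blk 10, set 0) → VC-HIT  vc=[8]
5: 0x2a (blk 10, set 0) → L1-HIT  vc=[8]
6: 0x23 (blk 8, set 0) → VC-HIT  vc=[10]
7: 0x21 (blk 8, set 0) → L1-HIT  vc=[10]
8: 0x28 (blk 10, set 0) → VC-HIT  vc=[8]
9: 0x39 (blk 14, set 0) → MISS  vc=[8, 10]
10: 0x32 (blk 12, set 0) → MISS  vc=[8, 10, 14]
11: 0x39 (blk 14, set 0) → VC-HIT  vc=[8, 10, 12]
12: 0x2a (blk 10, set 0) → VC-HIT  vc=[8, 14, 12]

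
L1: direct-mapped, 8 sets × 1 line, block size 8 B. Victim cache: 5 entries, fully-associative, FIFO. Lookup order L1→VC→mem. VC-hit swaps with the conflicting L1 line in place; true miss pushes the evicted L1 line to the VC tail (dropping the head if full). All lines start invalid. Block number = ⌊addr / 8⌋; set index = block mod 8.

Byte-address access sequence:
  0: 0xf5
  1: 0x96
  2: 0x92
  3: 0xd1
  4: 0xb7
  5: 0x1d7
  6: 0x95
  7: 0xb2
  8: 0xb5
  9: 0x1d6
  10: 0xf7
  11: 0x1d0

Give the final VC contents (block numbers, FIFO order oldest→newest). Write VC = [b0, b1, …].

VC = [18, 22, 26]

  [0] addr=0xf5 blk=30 s=6: MISS | VC []
  [1] addr=0x96 blk=18 s=2: MISS | VC []
  [2] addr=0x92 blk=18 s=2: L1-HIT | VC []
  [3] addr=0xd1 blk=26 s=2: MISS | VC [18]
  [4] addr=0xb7 blk=22 s=6: MISS | VC [18, 30]
  [5] addr=0x1d7 blk=58 s=2: MISS | VC [18, 30, 26]
  [6] addr=0x95 blk=18 s=2: VC-HIT | VC [58, 30, 26]
  [7] addr=0xb2 blk=22 s=6: L1-HIT | VC [58, 30, 26]
  [8] addr=0xb5 blk=22 s=6: L1-HIT | VC [58, 30, 26]
  [9] addr=0x1d6 blk=58 s=2: VC-HIT | VC [18, 30, 26]
  [10] addr=0xf7 blk=30 s=6: VC-HIT | VC [18, 22, 26]
  [11] addr=0x1d0 blk=58 s=2: L1-HIT | VC [18, 22, 26]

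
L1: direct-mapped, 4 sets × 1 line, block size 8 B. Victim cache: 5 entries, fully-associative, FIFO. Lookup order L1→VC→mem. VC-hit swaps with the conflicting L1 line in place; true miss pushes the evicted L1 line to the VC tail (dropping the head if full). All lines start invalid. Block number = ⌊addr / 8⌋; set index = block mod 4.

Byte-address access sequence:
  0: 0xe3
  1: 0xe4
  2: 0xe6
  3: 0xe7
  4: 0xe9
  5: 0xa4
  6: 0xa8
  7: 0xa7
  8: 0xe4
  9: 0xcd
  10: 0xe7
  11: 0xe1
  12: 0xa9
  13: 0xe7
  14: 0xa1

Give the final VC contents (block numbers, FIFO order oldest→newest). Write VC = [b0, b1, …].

0: 0xe3 (blk 28, set 0) → MISS  vc=[]
1: 0xe4 (blk 28, set 0) → L1-HIT  vc=[]
2: 0xe6 (blk 28, set 0) → L1-HIT  vc=[]
3: 0xe7 (blk 28, set 0) → L1-HIT  vc=[]
4: 0xe9 (blk 29, set 1) → MISS  vc=[]
5: 0xa4 (blk 20, set 0) → MISS  vc=[28]
6: 0xa8 (blk 21, set 1) → MISS  vc=[28, 29]
7: 0xa7 (blk 20, set 0) → L1-HIT  vc=[28, 29]
8: 0xe4 (blk 28, set 0) → VC-HIT  vc=[20, 29]
9: 0xcd (blk 25, set 1) → MISS  vc=[20, 29, 21]
10: 0xe7 (blk 28, set 0) → L1-HIT  vc=[20, 29, 21]
11: 0xe1 (blk 28, set 0) → L1-HIT  vc=[20, 29, 21]
12: 0xa9 (blk 21, set 1) → VC-HIT  vc=[20, 29, 25]
13: 0xe7 (blk 28, set 0) → L1-HIT  vc=[20, 29, 25]
14: 0xa1 (blk 20, set 0) → VC-HIT  vc=[28, 29, 25]

VC = [28, 29, 25]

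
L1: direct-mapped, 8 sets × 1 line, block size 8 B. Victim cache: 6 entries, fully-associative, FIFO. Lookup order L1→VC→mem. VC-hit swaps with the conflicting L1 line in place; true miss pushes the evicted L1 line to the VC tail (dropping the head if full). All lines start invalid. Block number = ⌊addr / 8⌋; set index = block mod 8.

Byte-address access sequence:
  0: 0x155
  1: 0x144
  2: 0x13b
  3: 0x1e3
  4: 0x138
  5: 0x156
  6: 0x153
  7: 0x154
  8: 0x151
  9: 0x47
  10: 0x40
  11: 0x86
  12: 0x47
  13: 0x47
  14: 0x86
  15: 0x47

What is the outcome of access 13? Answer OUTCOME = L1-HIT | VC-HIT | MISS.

0: 0x155 (blk 42, set 2) → MISS  vc=[]
1: 0x144 (blk 40, set 0) → MISS  vc=[]
2: 0x13b (blk 39, set 7) → MISS  vc=[]
3: 0x1e3 (blk 60, set 4) → MISS  vc=[]
4: 0x138 (blk 39, set 7) → L1-HIT  vc=[]
5: 0x156 (blk 42, set 2) → L1-HIT  vc=[]
6: 0x153 (blk 42, set 2) → L1-HIT  vc=[]
7: 0x154 (blk 42, set 2) → L1-HIT  vc=[]
8: 0x151 (blk 42, set 2) → L1-HIT  vc=[]
9: 0x47 (blk 8, set 0) → MISS  vc=[40]
10: 0x40 (blk 8, set 0) → L1-HIT  vc=[40]
11: 0x86 (blk 16, set 0) → MISS  vc=[40, 8]
12: 0x47 (blk 8, set 0) → VC-HIT  vc=[40, 16]
13: 0x47 (blk 8, set 0) → L1-HIT  vc=[40, 16]
14: 0x86 (blk 16, set 0) → VC-HIT  vc=[40, 8]
15: 0x47 (blk 8, set 0) → VC-HIT  vc=[40, 16]

OUTCOME = L1-HIT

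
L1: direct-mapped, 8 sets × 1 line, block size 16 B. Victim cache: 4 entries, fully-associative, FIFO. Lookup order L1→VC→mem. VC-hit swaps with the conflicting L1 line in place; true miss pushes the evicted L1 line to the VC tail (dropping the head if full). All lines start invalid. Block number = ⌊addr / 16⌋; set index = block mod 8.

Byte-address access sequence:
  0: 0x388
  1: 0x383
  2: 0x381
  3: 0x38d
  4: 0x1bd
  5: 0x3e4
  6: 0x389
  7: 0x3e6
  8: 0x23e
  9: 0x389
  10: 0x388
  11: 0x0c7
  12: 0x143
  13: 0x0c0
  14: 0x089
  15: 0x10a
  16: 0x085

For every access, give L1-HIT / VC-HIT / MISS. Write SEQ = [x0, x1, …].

0: 0x388 (blk 56, set 0) → MISS  vc=[]
1: 0x383 (blk 56, set 0) → L1-HIT  vc=[]
2: 0x381 (blk 56, set 0) → L1-HIT  vc=[]
3: 0x38d (blk 56, set 0) → L1-HIT  vc=[]
4: 0x1bd (blk 27, set 3) → MISS  vc=[]
5: 0x3e4 (blk 62, set 6) → MISS  vc=[]
6: 0x389 (blk 56, set 0) → L1-HIT  vc=[]
7: 0x3e6 (blk 62, set 6) → L1-HIT  vc=[]
8: 0x23e (blk 35, set 3) → MISS  vc=[27]
9: 0x389 (blk 56, set 0) → L1-HIT  vc=[27]
10: 0x388 (blk 56, set 0) → L1-HIT  vc=[27]
11: 0xc7 (blk 12, set 4) → MISS  vc=[27]
12: 0x143 (blk 20, set 4) → MISS  vc=[27, 12]
13: 0xc0 (blk 12, set 4) → VC-HIT  vc=[27, 20]
14: 0x89 (blk 8, set 0) → MISS  vc=[27, 20, 56]
15: 0x10a (blk 16, set 0) → MISS  vc=[27, 20, 56, 8]
16: 0x85 (blk 8, set 0) → VC-HIT  vc=[27, 20, 56, 16]

SEQ = [MISS, L1-HIT, L1-HIT, L1-HIT, MISS, MISS, L1-HIT, L1-HIT, MISS, L1-HIT, L1-HIT, MISS, MISS, VC-HIT, MISS, MISS, VC-HIT]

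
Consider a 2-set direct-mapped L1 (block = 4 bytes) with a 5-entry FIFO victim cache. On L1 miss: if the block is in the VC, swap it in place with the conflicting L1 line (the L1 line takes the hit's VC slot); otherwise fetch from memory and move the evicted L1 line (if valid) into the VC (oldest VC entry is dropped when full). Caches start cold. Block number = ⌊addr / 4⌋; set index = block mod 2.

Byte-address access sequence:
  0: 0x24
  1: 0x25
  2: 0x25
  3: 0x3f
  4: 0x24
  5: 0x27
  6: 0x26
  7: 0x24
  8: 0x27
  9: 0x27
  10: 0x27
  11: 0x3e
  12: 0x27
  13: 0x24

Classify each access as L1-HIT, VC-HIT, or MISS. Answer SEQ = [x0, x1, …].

SEQ = [MISS, L1-HIT, L1-HIT, MISS, VC-HIT, L1-HIT, L1-HIT, L1-HIT, L1-HIT, L1-HIT, L1-HIT, VC-HIT, VC-HIT, L1-HIT]

0: 0x24 (blk 9, set 1) → MISS  vc=[]
1: 0x25 (blk 9, set 1) → L1-HIT  vc=[]
2: 0x25 (blk 9, set 1) → L1-HIT  vc=[]
3: 0x3f (blk 15, set 1) → MISS  vc=[9]
4: 0x24 (blk 9, set 1) → VC-HIT  vc=[15]
5: 0x27 (blk 9, set 1) → L1-HIT  vc=[15]
6: 0x26 (blk 9, set 1) → L1-HIT  vc=[15]
7: 0x24 (blk 9, set 1) → L1-HIT  vc=[15]
8: 0x27 (blk 9, set 1) → L1-HIT  vc=[15]
9: 0x27 (blk 9, set 1) → L1-HIT  vc=[15]
10: 0x27 (blk 9, set 1) → L1-HIT  vc=[15]
11: 0x3e (blk 15, set 1) → VC-HIT  vc=[9]
12: 0x27 (blk 9, set 1) → VC-HIT  vc=[15]
13: 0x24 (blk 9, set 1) → L1-HIT  vc=[15]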